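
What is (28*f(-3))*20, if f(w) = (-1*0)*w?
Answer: 0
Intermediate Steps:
f(w) = 0 (f(w) = 0*w = 0)
(28*f(-3))*20 = (28*0)*20 = 0*20 = 0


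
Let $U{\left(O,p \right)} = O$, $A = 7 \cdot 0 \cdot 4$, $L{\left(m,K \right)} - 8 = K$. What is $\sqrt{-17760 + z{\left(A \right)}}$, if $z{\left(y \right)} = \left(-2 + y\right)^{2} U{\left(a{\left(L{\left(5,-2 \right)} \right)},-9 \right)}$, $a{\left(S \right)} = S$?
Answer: $2 i \sqrt{4434} \approx 133.18 i$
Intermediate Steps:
$L{\left(m,K \right)} = 8 + K$
$A = 0$ ($A = 0 \cdot 4 = 0$)
$z{\left(y \right)} = 6 \left(-2 + y\right)^{2}$ ($z{\left(y \right)} = \left(-2 + y\right)^{2} \left(8 - 2\right) = \left(-2 + y\right)^{2} \cdot 6 = 6 \left(-2 + y\right)^{2}$)
$\sqrt{-17760 + z{\left(A \right)}} = \sqrt{-17760 + 6 \left(-2 + 0\right)^{2}} = \sqrt{-17760 + 6 \left(-2\right)^{2}} = \sqrt{-17760 + 6 \cdot 4} = \sqrt{-17760 + 24} = \sqrt{-17736} = 2 i \sqrt{4434}$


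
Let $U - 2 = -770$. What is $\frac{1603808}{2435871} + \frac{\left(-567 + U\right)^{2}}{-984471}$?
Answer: $- \frac{920789242469}{799348119747} \approx -1.1519$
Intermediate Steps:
$U = -768$ ($U = 2 - 770 = -768$)
$\frac{1603808}{2435871} + \frac{\left(-567 + U\right)^{2}}{-984471} = \frac{1603808}{2435871} + \frac{\left(-567 - 768\right)^{2}}{-984471} = 1603808 \cdot \frac{1}{2435871} + \left(-1335\right)^{2} \left(- \frac{1}{984471}\right) = \frac{1603808}{2435871} + 1782225 \left(- \frac{1}{984471}\right) = \frac{1603808}{2435871} - \frac{594075}{328157} = - \frac{920789242469}{799348119747}$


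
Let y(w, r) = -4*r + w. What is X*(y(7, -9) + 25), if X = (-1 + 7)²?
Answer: 2448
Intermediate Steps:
X = 36 (X = 6² = 36)
y(w, r) = w - 4*r
X*(y(7, -9) + 25) = 36*((7 - 4*(-9)) + 25) = 36*((7 + 36) + 25) = 36*(43 + 25) = 36*68 = 2448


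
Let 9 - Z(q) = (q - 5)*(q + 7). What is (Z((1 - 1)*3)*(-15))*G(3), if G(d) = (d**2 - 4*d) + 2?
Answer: 660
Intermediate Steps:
G(d) = 2 + d**2 - 4*d
Z(q) = 9 - (-5 + q)*(7 + q) (Z(q) = 9 - (q - 5)*(q + 7) = 9 - (-5 + q)*(7 + q))
(Z((1 - 1)*3)*(-15))*G(3) = ((44 - ((1 - 1)*3)**2 - 2*(1 - 1)*3)*(-15))*(2 + 3**2 - 4*3) = ((44 - (0*3)**2 - 0*3)*(-15))*(2 + 9 - 12) = ((44 - 1*0**2 - 2*0)*(-15))*(-1) = ((44 - 1*0 + 0)*(-15))*(-1) = ((44 + 0 + 0)*(-15))*(-1) = (44*(-15))*(-1) = -660*(-1) = 660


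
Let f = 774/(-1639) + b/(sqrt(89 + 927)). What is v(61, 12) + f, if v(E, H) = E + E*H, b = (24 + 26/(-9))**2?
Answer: 1298953/1639 + 9025*sqrt(254)/10287 ≈ 806.51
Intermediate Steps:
b = 36100/81 (b = (24 + 26*(-1/9))**2 = (24 - 26/9)**2 = (190/9)**2 = 36100/81 ≈ 445.68)
f = -774/1639 + 9025*sqrt(254)/10287 (f = 774/(-1639) + 36100/(81*(sqrt(89 + 927))) = 774*(-1/1639) + 36100/(81*(sqrt(1016))) = -774/1639 + 36100/(81*((2*sqrt(254)))) = -774/1639 + 36100*(sqrt(254)/508)/81 = -774/1639 + 9025*sqrt(254)/10287 ≈ 13.510)
v(61, 12) + f = 61*(1 + 12) + (-774/1639 + 9025*sqrt(254)/10287) = 61*13 + (-774/1639 + 9025*sqrt(254)/10287) = 793 + (-774/1639 + 9025*sqrt(254)/10287) = 1298953/1639 + 9025*sqrt(254)/10287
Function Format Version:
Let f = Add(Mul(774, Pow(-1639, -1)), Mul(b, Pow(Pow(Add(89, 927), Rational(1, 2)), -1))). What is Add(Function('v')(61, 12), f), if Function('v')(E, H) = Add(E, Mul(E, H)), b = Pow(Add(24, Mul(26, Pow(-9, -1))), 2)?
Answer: Add(Rational(1298953, 1639), Mul(Rational(9025, 10287), Pow(254, Rational(1, 2)))) ≈ 806.51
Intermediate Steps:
b = Rational(36100, 81) (b = Pow(Add(24, Mul(26, Rational(-1, 9))), 2) = Pow(Add(24, Rational(-26, 9)), 2) = Pow(Rational(190, 9), 2) = Rational(36100, 81) ≈ 445.68)
f = Add(Rational(-774, 1639), Mul(Rational(9025, 10287), Pow(254, Rational(1, 2)))) (f = Add(Mul(774, Pow(-1639, -1)), Mul(Rational(36100, 81), Pow(Pow(Add(89, 927), Rational(1, 2)), -1))) = Add(Mul(774, Rational(-1, 1639)), Mul(Rational(36100, 81), Pow(Pow(1016, Rational(1, 2)), -1))) = Add(Rational(-774, 1639), Mul(Rational(36100, 81), Pow(Mul(2, Pow(254, Rational(1, 2))), -1))) = Add(Rational(-774, 1639), Mul(Rational(36100, 81), Mul(Rational(1, 508), Pow(254, Rational(1, 2))))) = Add(Rational(-774, 1639), Mul(Rational(9025, 10287), Pow(254, Rational(1, 2)))) ≈ 13.510)
Add(Function('v')(61, 12), f) = Add(Mul(61, Add(1, 12)), Add(Rational(-774, 1639), Mul(Rational(9025, 10287), Pow(254, Rational(1, 2))))) = Add(Mul(61, 13), Add(Rational(-774, 1639), Mul(Rational(9025, 10287), Pow(254, Rational(1, 2))))) = Add(793, Add(Rational(-774, 1639), Mul(Rational(9025, 10287), Pow(254, Rational(1, 2))))) = Add(Rational(1298953, 1639), Mul(Rational(9025, 10287), Pow(254, Rational(1, 2))))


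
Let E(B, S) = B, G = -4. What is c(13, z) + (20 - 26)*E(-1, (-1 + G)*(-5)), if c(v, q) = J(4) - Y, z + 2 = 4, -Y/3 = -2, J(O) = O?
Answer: 4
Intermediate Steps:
Y = 6 (Y = -3*(-2) = 6)
z = 2 (z = -2 + 4 = 2)
c(v, q) = -2 (c(v, q) = 4 - 1*6 = 4 - 6 = -2)
c(13, z) + (20 - 26)*E(-1, (-1 + G)*(-5)) = -2 + (20 - 26)*(-1) = -2 - 6*(-1) = -2 + 6 = 4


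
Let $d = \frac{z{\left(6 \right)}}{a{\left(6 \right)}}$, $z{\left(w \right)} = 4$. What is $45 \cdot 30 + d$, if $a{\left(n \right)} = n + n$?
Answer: $\frac{4051}{3} \approx 1350.3$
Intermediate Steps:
$a{\left(n \right)} = 2 n$
$d = \frac{1}{3}$ ($d = \frac{4}{2 \cdot 6} = \frac{4}{12} = 4 \cdot \frac{1}{12} = \frac{1}{3} \approx 0.33333$)
$45 \cdot 30 + d = 45 \cdot 30 + \frac{1}{3} = 1350 + \frac{1}{3} = \frac{4051}{3}$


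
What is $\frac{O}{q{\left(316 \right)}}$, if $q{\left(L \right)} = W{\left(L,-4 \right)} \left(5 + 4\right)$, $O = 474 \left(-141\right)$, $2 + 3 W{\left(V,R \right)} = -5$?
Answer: $\frac{22278}{7} \approx 3182.6$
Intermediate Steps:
$W{\left(V,R \right)} = - \frac{7}{3}$ ($W{\left(V,R \right)} = - \frac{2}{3} + \frac{1}{3} \left(-5\right) = - \frac{2}{3} - \frac{5}{3} = - \frac{7}{3}$)
$O = -66834$
$q{\left(L \right)} = -21$ ($q{\left(L \right)} = - \frac{7 \left(5 + 4\right)}{3} = \left(- \frac{7}{3}\right) 9 = -21$)
$\frac{O}{q{\left(316 \right)}} = - \frac{66834}{-21} = \left(-66834\right) \left(- \frac{1}{21}\right) = \frac{22278}{7}$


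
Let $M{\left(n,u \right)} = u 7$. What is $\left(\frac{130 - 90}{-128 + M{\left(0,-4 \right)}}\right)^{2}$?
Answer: $\frac{100}{1521} \approx 0.065746$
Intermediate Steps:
$M{\left(n,u \right)} = 7 u$
$\left(\frac{130 - 90}{-128 + M{\left(0,-4 \right)}}\right)^{2} = \left(\frac{130 - 90}{-128 + 7 \left(-4\right)}\right)^{2} = \left(\frac{40}{-128 - 28}\right)^{2} = \left(\frac{40}{-156}\right)^{2} = \left(40 \left(- \frac{1}{156}\right)\right)^{2} = \left(- \frac{10}{39}\right)^{2} = \frac{100}{1521}$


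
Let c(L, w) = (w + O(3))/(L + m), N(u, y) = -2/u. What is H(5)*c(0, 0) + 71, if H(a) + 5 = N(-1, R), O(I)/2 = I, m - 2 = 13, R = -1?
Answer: 349/5 ≈ 69.800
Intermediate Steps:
m = 15 (m = 2 + 13 = 15)
O(I) = 2*I
H(a) = -3 (H(a) = -5 - 2/(-1) = -5 - 2*(-1) = -5 + 2 = -3)
c(L, w) = (6 + w)/(15 + L) (c(L, w) = (w + 2*3)/(L + 15) = (w + 6)/(15 + L) = (6 + w)/(15 + L))
H(5)*c(0, 0) + 71 = -3*(6 + 0)/(15 + 0) + 71 = -3*6/15 + 71 = -6/5 + 71 = 349/5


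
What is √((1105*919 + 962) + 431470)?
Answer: √1447927 ≈ 1203.3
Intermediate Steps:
√((1105*919 + 962) + 431470) = √((1015495 + 962) + 431470) = √(1016457 + 431470) = √1447927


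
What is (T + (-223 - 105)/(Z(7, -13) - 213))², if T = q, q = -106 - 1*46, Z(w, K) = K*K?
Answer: 2528100/121 ≈ 20893.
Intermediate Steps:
Z(w, K) = K²
q = -152 (q = -106 - 46 = -152)
T = -152
(T + (-223 - 105)/(Z(7, -13) - 213))² = (-152 + (-223 - 105)/((-13)² - 213))² = (-152 - 328/(169 - 213))² = (-152 - 328/(-44))² = (-152 - 328*(-1/44))² = (-152 + 82/11)² = (-1590/11)² = 2528100/121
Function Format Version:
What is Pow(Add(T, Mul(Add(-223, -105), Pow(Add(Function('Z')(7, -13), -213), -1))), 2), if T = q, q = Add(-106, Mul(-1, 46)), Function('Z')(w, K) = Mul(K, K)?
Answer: Rational(2528100, 121) ≈ 20893.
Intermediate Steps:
Function('Z')(w, K) = Pow(K, 2)
q = -152 (q = Add(-106, -46) = -152)
T = -152
Pow(Add(T, Mul(Add(-223, -105), Pow(Add(Function('Z')(7, -13), -213), -1))), 2) = Pow(Add(-152, Mul(Add(-223, -105), Pow(Add(Pow(-13, 2), -213), -1))), 2) = Pow(Add(-152, Mul(-328, Pow(Add(169, -213), -1))), 2) = Pow(Add(-152, Mul(-328, Pow(-44, -1))), 2) = Pow(Add(-152, Mul(-328, Rational(-1, 44))), 2) = Pow(Add(-152, Rational(82, 11)), 2) = Pow(Rational(-1590, 11), 2) = Rational(2528100, 121)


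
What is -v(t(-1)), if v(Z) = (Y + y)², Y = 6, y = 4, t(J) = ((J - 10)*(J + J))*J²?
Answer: -100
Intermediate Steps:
t(J) = 2*J³*(-10 + J) (t(J) = ((-10 + J)*(2*J))*J² = (2*J*(-10 + J))*J² = 2*J³*(-10 + J))
v(Z) = 100 (v(Z) = (6 + 4)² = 10² = 100)
-v(t(-1)) = -1*100 = -100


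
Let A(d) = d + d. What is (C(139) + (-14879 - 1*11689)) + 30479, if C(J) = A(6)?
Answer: 3923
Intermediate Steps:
A(d) = 2*d
C(J) = 12 (C(J) = 2*6 = 12)
(C(139) + (-14879 - 1*11689)) + 30479 = (12 + (-14879 - 1*11689)) + 30479 = (12 + (-14879 - 11689)) + 30479 = (12 - 26568) + 30479 = -26556 + 30479 = 3923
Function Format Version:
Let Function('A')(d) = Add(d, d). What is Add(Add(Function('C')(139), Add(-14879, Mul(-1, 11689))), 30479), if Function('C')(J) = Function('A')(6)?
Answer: 3923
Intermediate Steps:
Function('A')(d) = Mul(2, d)
Function('C')(J) = 12 (Function('C')(J) = Mul(2, 6) = 12)
Add(Add(Function('C')(139), Add(-14879, Mul(-1, 11689))), 30479) = Add(Add(12, Add(-14879, Mul(-1, 11689))), 30479) = Add(Add(12, Add(-14879, -11689)), 30479) = Add(Add(12, -26568), 30479) = Add(-26556, 30479) = 3923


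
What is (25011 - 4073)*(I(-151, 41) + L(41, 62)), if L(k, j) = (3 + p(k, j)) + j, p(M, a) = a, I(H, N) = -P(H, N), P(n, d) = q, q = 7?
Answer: 2512560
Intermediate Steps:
P(n, d) = 7
I(H, N) = -7 (I(H, N) = -1*7 = -7)
L(k, j) = 3 + 2*j (L(k, j) = (3 + j) + j = 3 + 2*j)
(25011 - 4073)*(I(-151, 41) + L(41, 62)) = (25011 - 4073)*(-7 + (3 + 2*62)) = 20938*(-7 + (3 + 124)) = 20938*(-7 + 127) = 20938*120 = 2512560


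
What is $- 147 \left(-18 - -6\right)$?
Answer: $1764$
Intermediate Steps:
$- 147 \left(-18 - -6\right) = - 147 \left(-18 + \left(-17 + 23\right)\right) = - 147 \left(-18 + 6\right) = \left(-147\right) \left(-12\right) = 1764$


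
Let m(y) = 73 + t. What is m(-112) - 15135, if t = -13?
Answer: -15075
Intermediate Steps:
m(y) = 60 (m(y) = 73 - 13 = 60)
m(-112) - 15135 = 60 - 15135 = -15075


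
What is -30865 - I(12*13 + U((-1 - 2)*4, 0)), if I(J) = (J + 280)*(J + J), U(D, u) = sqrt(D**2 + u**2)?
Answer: -181393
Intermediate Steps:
I(J) = 2*J*(280 + J) (I(J) = (280 + J)*(2*J) = 2*J*(280 + J))
-30865 - I(12*13 + U((-1 - 2)*4, 0)) = -30865 - 2*(12*13 + sqrt(((-1 - 2)*4)**2 + 0**2))*(280 + (12*13 + sqrt(((-1 - 2)*4)**2 + 0**2))) = -30865 - 2*(156 + sqrt((-3*4)**2 + 0))*(280 + (156 + sqrt((-3*4)**2 + 0))) = -30865 - 2*(156 + sqrt((-12)**2 + 0))*(280 + (156 + sqrt((-12)**2 + 0))) = -30865 - 2*(156 + sqrt(144 + 0))*(280 + (156 + sqrt(144 + 0))) = -30865 - 2*(156 + sqrt(144))*(280 + (156 + sqrt(144))) = -30865 - 2*(156 + 12)*(280 + (156 + 12)) = -30865 - 2*168*(280 + 168) = -30865 - 2*168*448 = -30865 - 1*150528 = -30865 - 150528 = -181393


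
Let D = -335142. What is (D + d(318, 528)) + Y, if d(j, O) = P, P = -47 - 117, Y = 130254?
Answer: -205052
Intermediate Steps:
P = -164
d(j, O) = -164
(D + d(318, 528)) + Y = (-335142 - 164) + 130254 = -335306 + 130254 = -205052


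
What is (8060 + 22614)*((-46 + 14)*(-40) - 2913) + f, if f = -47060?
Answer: -50137702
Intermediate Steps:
(8060 + 22614)*((-46 + 14)*(-40) - 2913) + f = (8060 + 22614)*((-46 + 14)*(-40) - 2913) - 47060 = 30674*(-32*(-40) - 2913) - 47060 = 30674*(1280 - 2913) - 47060 = 30674*(-1633) - 47060 = -50090642 - 47060 = -50137702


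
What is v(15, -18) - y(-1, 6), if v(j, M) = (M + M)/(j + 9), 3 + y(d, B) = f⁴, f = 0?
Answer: 3/2 ≈ 1.5000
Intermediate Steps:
y(d, B) = -3 (y(d, B) = -3 + 0⁴ = -3 + 0 = -3)
v(j, M) = 2*M/(9 + j) (v(j, M) = (2*M)/(9 + j) = 2*M/(9 + j))
v(15, -18) - y(-1, 6) = 2*(-18)/(9 + 15) - 1*(-3) = 2*(-18)/24 + 3 = 2*(-18)*(1/24) + 3 = -3/2 + 3 = 3/2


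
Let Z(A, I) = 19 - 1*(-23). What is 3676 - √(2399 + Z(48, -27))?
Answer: 3676 - √2441 ≈ 3626.6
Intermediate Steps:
Z(A, I) = 42 (Z(A, I) = 19 + 23 = 42)
3676 - √(2399 + Z(48, -27)) = 3676 - √(2399 + 42) = 3676 - √2441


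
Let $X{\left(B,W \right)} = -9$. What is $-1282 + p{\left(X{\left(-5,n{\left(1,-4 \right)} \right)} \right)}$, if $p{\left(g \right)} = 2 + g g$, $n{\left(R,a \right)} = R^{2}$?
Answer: $-1199$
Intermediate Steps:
$p{\left(g \right)} = 2 + g^{2}$
$-1282 + p{\left(X{\left(-5,n{\left(1,-4 \right)} \right)} \right)} = -1282 + \left(2 + \left(-9\right)^{2}\right) = -1282 + \left(2 + 81\right) = -1282 + 83 = -1199$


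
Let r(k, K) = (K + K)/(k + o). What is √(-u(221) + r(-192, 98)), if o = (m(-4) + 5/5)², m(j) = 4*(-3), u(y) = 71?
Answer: I*√371827/71 ≈ 8.5884*I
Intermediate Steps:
m(j) = -12
o = 121 (o = (-12 + 5/5)² = (-12 + 5*(⅕))² = (-12 + 1)² = (-11)² = 121)
r(k, K) = 2*K/(121 + k) (r(k, K) = (K + K)/(k + 121) = (2*K)/(121 + k) = 2*K/(121 + k))
√(-u(221) + r(-192, 98)) = √(-1*71 + 2*98/(121 - 192)) = √(-71 + 2*98/(-71)) = √(-71 + 2*98*(-1/71)) = √(-71 - 196/71) = √(-5237/71) = I*√371827/71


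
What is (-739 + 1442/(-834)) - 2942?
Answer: -1535698/417 ≈ -3682.7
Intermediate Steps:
(-739 + 1442/(-834)) - 2942 = (-739 + 1442*(-1/834)) - 2942 = (-739 - 721/417) - 2942 = -308884/417 - 2942 = -1535698/417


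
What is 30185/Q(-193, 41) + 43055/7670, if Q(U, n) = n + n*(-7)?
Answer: -11046371/94341 ≈ -117.09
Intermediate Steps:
Q(U, n) = -6*n (Q(U, n) = n - 7*n = -6*n)
30185/Q(-193, 41) + 43055/7670 = 30185/((-6*41)) + 43055/7670 = 30185/(-246) + 43055*(1/7670) = 30185*(-1/246) + 8611/1534 = -30185/246 + 8611/1534 = -11046371/94341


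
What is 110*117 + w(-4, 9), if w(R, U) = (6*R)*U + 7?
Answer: 12661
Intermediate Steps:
w(R, U) = 7 + 6*R*U (w(R, U) = 6*R*U + 7 = 7 + 6*R*U)
110*117 + w(-4, 9) = 110*117 + (7 + 6*(-4)*9) = 12870 + (7 - 216) = 12870 - 209 = 12661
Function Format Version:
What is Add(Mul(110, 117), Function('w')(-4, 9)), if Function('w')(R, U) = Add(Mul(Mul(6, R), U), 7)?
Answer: 12661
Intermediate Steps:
Function('w')(R, U) = Add(7, Mul(6, R, U)) (Function('w')(R, U) = Add(Mul(6, R, U), 7) = Add(7, Mul(6, R, U)))
Add(Mul(110, 117), Function('w')(-4, 9)) = Add(Mul(110, 117), Add(7, Mul(6, -4, 9))) = Add(12870, Add(7, -216)) = Add(12870, -209) = 12661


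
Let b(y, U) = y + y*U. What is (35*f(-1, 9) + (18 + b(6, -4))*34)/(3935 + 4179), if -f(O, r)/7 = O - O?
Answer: 0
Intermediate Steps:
b(y, U) = y + U*y
f(O, r) = 0 (f(O, r) = -7*(O - O) = -7*0 = 0)
(35*f(-1, 9) + (18 + b(6, -4))*34)/(3935 + 4179) = (35*0 + (18 + 6*(1 - 4))*34)/(3935 + 4179) = (0 + (18 + 6*(-3))*34)/8114 = (0 + (18 - 18)*34)*(1/8114) = (0 + 0*34)*(1/8114) = (0 + 0)*(1/8114) = 0*(1/8114) = 0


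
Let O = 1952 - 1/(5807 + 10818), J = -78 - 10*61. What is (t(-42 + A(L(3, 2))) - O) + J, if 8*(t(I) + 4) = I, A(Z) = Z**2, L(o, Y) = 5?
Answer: -351934617/133000 ≈ -2646.1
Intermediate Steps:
t(I) = -4 + I/8
J = -688 (J = -78 - 610 = -688)
O = 32451999/16625 (O = 1952 - 1/16625 = 32451999/16625 ≈ 1952.0)
(t(-42 + A(L(3, 2))) - O) + J = ((-4 + (-42 + 5**2)/8) - 1*32451999/16625) - 688 = ((-4 + (-42 + 25)/8) - 32451999/16625) - 688 = ((-4 + (1/8)*(-17)) - 32451999/16625) - 688 = ((-4 - 17/8) - 32451999/16625) - 688 = (-49/8 - 32451999/16625) - 688 = -260430617/133000 - 688 = -351934617/133000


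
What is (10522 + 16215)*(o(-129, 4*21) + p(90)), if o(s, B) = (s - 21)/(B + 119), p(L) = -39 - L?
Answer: -704172369/203 ≈ -3.4688e+6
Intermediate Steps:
o(s, B) = (-21 + s)/(119 + B)
(10522 + 16215)*(o(-129, 4*21) + p(90)) = (10522 + 16215)*((-21 - 129)/(119 + 4*21) + (-39 - 1*90)) = 26737*(-150/(119 + 84) + (-39 - 90)) = 26737*(-150/203 - 129) = 26737*(-26337/203) = -704172369/203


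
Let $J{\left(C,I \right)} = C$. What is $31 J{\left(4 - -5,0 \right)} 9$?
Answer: $2511$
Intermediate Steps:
$31 J{\left(4 - -5,0 \right)} 9 = 31 \left(4 - -5\right) 9 = 31 \left(4 + 5\right) 9 = 31 \cdot 9 \cdot 9 = 279 \cdot 9 = 2511$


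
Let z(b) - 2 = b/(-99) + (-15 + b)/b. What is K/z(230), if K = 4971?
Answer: 22637934/2785 ≈ 8128.5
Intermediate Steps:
z(b) = 2 - b/99 + (-15 + b)/b (z(b) = 2 + (b/(-99) + (-15 + b)/b) = 2 + (b*(-1/99) + (-15 + b)/b) = 2 + (-b/99 + (-15 + b)/b) = 2 - b/99 + (-15 + b)/b)
K/z(230) = 4971/(3 - 15/230 - 1/99*230) = 4971/(3 - 15*1/230 - 230/99) = 4971/(3 - 3/46 - 230/99) = 4971/(2785/4554) = 4971*(4554/2785) = 22637934/2785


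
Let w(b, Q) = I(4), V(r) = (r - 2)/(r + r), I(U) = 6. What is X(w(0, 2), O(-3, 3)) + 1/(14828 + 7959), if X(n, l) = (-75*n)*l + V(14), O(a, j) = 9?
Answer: -645943082/159509 ≈ -4049.6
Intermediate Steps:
V(r) = (-2 + r)/(2*r) (V(r) = (-2 + r)/((2*r)) = (-2 + r)*(1/(2*r)) = (-2 + r)/(2*r))
w(b, Q) = 6
X(n, l) = 3/7 - 75*l*n (X(n, l) = (-75*n)*l + (½)*(-2 + 14)/14 = -75*l*n + (½)*(1/14)*12 = -75*l*n + 3/7 = 3/7 - 75*l*n)
X(w(0, 2), O(-3, 3)) + 1/(14828 + 7959) = (3/7 - 75*9*6) + 1/(14828 + 7959) = (3/7 - 4050) + 1/22787 = -28347/7 + 1/22787 = -645943082/159509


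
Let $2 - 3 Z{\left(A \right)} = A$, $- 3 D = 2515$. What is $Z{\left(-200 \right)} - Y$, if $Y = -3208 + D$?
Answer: $\frac{12341}{3} \approx 4113.7$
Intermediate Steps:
$D = - \frac{2515}{3}$ ($D = \left(- \frac{1}{3}\right) 2515 = - \frac{2515}{3} \approx -838.33$)
$Z{\left(A \right)} = \frac{2}{3} - \frac{A}{3}$
$Y = - \frac{12139}{3}$ ($Y = -3208 - \frac{2515}{3} = - \frac{12139}{3} \approx -4046.3$)
$Z{\left(-200 \right)} - Y = \left(\frac{2}{3} - - \frac{200}{3}\right) - - \frac{12139}{3} = \left(\frac{2}{3} + \frac{200}{3}\right) + \frac{12139}{3} = \frac{202}{3} + \frac{12139}{3} = \frac{12341}{3}$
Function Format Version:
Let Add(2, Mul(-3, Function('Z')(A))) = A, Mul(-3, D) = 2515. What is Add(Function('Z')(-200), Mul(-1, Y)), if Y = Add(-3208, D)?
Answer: Rational(12341, 3) ≈ 4113.7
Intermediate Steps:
D = Rational(-2515, 3) (D = Mul(Rational(-1, 3), 2515) = Rational(-2515, 3) ≈ -838.33)
Function('Z')(A) = Add(Rational(2, 3), Mul(Rational(-1, 3), A))
Y = Rational(-12139, 3) (Y = Add(-3208, Rational(-2515, 3)) = Rational(-12139, 3) ≈ -4046.3)
Add(Function('Z')(-200), Mul(-1, Y)) = Add(Add(Rational(2, 3), Mul(Rational(-1, 3), -200)), Mul(-1, Rational(-12139, 3))) = Add(Add(Rational(2, 3), Rational(200, 3)), Rational(12139, 3)) = Add(Rational(202, 3), Rational(12139, 3)) = Rational(12341, 3)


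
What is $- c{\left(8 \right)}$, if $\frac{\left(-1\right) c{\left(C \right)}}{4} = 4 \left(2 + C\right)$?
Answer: $160$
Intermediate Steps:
$c{\left(C \right)} = -32 - 16 C$ ($c{\left(C \right)} = - 4 \cdot 4 \left(2 + C\right) = - 4 \left(8 + 4 C\right) = -32 - 16 C$)
$- c{\left(8 \right)} = - (-32 - 128) = \left(-1\right) \left(-160\right) = 160$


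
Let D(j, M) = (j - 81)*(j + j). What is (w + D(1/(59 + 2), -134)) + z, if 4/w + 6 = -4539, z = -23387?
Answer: -395564577199/16911945 ≈ -23390.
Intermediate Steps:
w = -4/4545 (w = 4/(-6 - 4539) = 4/(-4545) = 4*(-1/4545) = -4/4545 ≈ -0.00088009)
D(j, M) = 2*j*(-81 + j) (D(j, M) = (-81 + j)*(2*j) = 2*j*(-81 + j))
(w + D(1/(59 + 2), -134)) + z = (-4/4545 + 2*(-81 + 1/(59 + 2))/(59 + 2)) - 23387 = (-4/4545 + 2*(-81 + 1/61)/61) - 23387 = (-4/4545 + 2*(1/61)*(-81 + 1/61)) - 23387 = (-4/4545 + 2*(1/61)*(-4940/61)) - 23387 = (-4/4545 - 9880/3721) - 23387 = -44919484/16911945 - 23387 = -395564577199/16911945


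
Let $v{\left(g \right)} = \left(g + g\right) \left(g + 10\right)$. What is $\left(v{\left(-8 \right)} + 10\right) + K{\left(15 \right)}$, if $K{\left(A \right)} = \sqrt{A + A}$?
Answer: $-22 + \sqrt{30} \approx -16.523$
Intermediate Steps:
$K{\left(A \right)} = \sqrt{2} \sqrt{A}$ ($K{\left(A \right)} = \sqrt{2 A} = \sqrt{2} \sqrt{A}$)
$v{\left(g \right)} = 2 g \left(10 + g\right)$
$\left(v{\left(-8 \right)} + 10\right) + K{\left(15 \right)} = \left(2 \left(-8\right) \left(10 - 8\right) + 10\right) + \sqrt{2} \sqrt{15} = \left(2 \left(-8\right) 2 + 10\right) + \sqrt{30} = \left(-32 + 10\right) + \sqrt{30} = -22 + \sqrt{30}$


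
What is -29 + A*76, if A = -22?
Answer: -1701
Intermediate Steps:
-29 + A*76 = -29 - 22*76 = -29 - 1672 = -1701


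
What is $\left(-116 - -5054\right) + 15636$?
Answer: $20574$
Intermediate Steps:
$\left(-116 - -5054\right) + 15636 = \left(-116 + 5054\right) + 15636 = 4938 + 15636 = 20574$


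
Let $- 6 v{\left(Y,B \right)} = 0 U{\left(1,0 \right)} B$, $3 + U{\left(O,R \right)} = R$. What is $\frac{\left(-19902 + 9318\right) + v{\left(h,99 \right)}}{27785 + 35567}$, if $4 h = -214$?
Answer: $- \frac{1323}{7919} \approx -0.16707$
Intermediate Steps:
$h = - \frac{107}{2}$ ($h = \frac{1}{4} \left(-214\right) = - \frac{107}{2} \approx -53.5$)
$U{\left(O,R \right)} = -3 + R$
$v{\left(Y,B \right)} = 0$ ($v{\left(Y,B \right)} = - \frac{0 \left(-3 + 0\right) B}{6} = - \frac{0 \left(-3\right) B}{6} = - \frac{0 B}{6} = \left(- \frac{1}{6}\right) 0 = 0$)
$\frac{\left(-19902 + 9318\right) + v{\left(h,99 \right)}}{27785 + 35567} = \frac{\left(-19902 + 9318\right) + 0}{27785 + 35567} = \frac{-10584 + 0}{63352} = \left(-10584\right) \frac{1}{63352} = - \frac{1323}{7919}$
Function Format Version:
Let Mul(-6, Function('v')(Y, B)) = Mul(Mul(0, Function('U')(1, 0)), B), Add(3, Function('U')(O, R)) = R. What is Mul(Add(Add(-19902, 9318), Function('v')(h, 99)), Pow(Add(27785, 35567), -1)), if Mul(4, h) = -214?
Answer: Rational(-1323, 7919) ≈ -0.16707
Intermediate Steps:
h = Rational(-107, 2) (h = Mul(Rational(1, 4), -214) = Rational(-107, 2) ≈ -53.500)
Function('U')(O, R) = Add(-3, R)
Function('v')(Y, B) = 0 (Function('v')(Y, B) = Mul(Rational(-1, 6), Mul(Mul(0, Add(-3, 0)), B)) = Mul(Rational(-1, 6), Mul(Mul(0, -3), B)) = Mul(Rational(-1, 6), Mul(0, B)) = Mul(Rational(-1, 6), 0) = 0)
Mul(Add(Add(-19902, 9318), Function('v')(h, 99)), Pow(Add(27785, 35567), -1)) = Mul(Add(Add(-19902, 9318), 0), Pow(Add(27785, 35567), -1)) = Mul(Add(-10584, 0), Pow(63352, -1)) = Mul(-10584, Rational(1, 63352)) = Rational(-1323, 7919)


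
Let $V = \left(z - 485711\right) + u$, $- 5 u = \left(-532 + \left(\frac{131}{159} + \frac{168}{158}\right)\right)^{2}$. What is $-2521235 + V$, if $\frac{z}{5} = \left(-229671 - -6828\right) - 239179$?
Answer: $- \frac{4238930387436889}{788893605} \approx -5.3733 \cdot 10^{6}$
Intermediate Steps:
$z = -2310110$ ($z = 5 \left(\left(-229671 - -6828\right) - 239179\right) = 5 \left(\left(-229671 + 6828\right) - 239179\right) = 5 \left(-222843 - 239179\right) = 5 \left(-462022\right) = -2310110$)
$u = - \frac{44338911610009}{788893605}$ ($u = - \frac{\left(-532 + \left(\frac{131}{159} + \frac{168}{158}\right)\right)^{2}}{5} = - \frac{\left(-532 + \left(131 \cdot \frac{1}{159} + 168 \cdot \frac{1}{158}\right)\right)^{2}}{5} = - \frac{\left(-532 + \left(\frac{131}{159} + \frac{84}{79}\right)\right)^{2}}{5} = - \frac{\left(-532 + \frac{23705}{12561}\right)^{2}}{5} = - \frac{\left(- \frac{6658747}{12561}\right)^{2}}{5} = \left(- \frac{1}{5}\right) \frac{44338911610009}{157778721} = - \frac{44338911610009}{788893605} \approx -56204.0$)
$V = - \frac{2249944219234714}{788893605}$ ($V = \left(-2310110 - 485711\right) - \frac{44338911610009}{788893605} = -2795821 - \frac{44338911610009}{788893605} = - \frac{2249944219234714}{788893605} \approx -2.852 \cdot 10^{6}$)
$-2521235 + V = -2521235 - \frac{2249944219234714}{788893605} = - \frac{4238930387436889}{788893605}$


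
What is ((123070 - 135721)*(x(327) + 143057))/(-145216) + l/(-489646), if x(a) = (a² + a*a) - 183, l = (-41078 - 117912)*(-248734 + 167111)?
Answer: 40659687146419/8888054192 ≈ 4574.6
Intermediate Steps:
l = 12977240770 (l = -158990*(-81623) = 12977240770)
x(a) = -183 + 2*a² (x(a) = (a² + a²) - 183 = 2*a² - 183 = -183 + 2*a²)
((123070 - 135721)*(x(327) + 143057))/(-145216) + l/(-489646) = ((123070 - 135721)*((-183 + 2*327²) + 143057))/(-145216) + 12977240770/(-489646) = -12651*((-183 + 2*106929) + 143057)*(-1/145216) + 12977240770*(-1/489646) = -12651*((-183 + 213858) + 143057)*(-1/145216) - 6488620385/244823 = -12651*(213675 + 143057)*(-1/145216) - 6488620385/244823 = -12651*356732*(-1/145216) - 6488620385/244823 = -4513016532*(-1/145216) - 6488620385/244823 = 1128254133/36304 - 6488620385/244823 = 40659687146419/8888054192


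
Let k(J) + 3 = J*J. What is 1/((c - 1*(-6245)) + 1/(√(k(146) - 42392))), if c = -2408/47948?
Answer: 18914722090390249/118121489536995153320 + 143688169*I*√21079/118121489536995153320 ≈ 0.00016013 + 1.7661e-10*I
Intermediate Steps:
k(J) = -3 + J² (k(J) = -3 + J*J = -3 + J²)
c = -602/11987 (c = -2408*1/47948 = -602/11987 ≈ -0.050221)
1/((c - 1*(-6245)) + 1/(√(k(146) - 42392))) = 1/((-602/11987 - 1*(-6245)) + 1/(√((-3 + 146²) - 42392))) = 1/((-602/11987 + 6245) + 1/(√((-3 + 21316) - 42392))) = 1/(74858213/11987 + 1/(√(21313 - 42392))) = 1/(74858213/11987 + 1/(√(-21079))) = 1/(74858213/11987 + 1/(I*√21079)) = 1/(74858213/11987 - I*√21079/21079)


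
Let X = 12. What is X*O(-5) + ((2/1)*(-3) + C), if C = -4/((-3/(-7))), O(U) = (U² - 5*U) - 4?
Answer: 1610/3 ≈ 536.67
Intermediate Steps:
O(U) = -4 + U² - 5*U
C = -28/3 (C = -4/((-3*(-⅐))) = -4/3/7 = -4*7/3 = -28/3 ≈ -9.3333)
X*O(-5) + ((2/1)*(-3) + C) = 12*(-4 + (-5)² - 5*(-5)) + ((2/1)*(-3) - 28/3) = 12*(-4 + 25 + 25) + ((2*1)*(-3) - 28/3) = 12*46 + (2*(-3) - 28/3) = 552 + (-6 - 28/3) = 552 - 46/3 = 1610/3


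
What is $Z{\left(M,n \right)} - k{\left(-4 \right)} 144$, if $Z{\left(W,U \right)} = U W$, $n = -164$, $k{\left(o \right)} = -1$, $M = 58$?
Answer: $-9368$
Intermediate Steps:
$Z{\left(M,n \right)} - k{\left(-4 \right)} 144 = \left(-164\right) 58 - \left(-1\right) 144 = -9512 - -144 = -9512 + 144 = -9368$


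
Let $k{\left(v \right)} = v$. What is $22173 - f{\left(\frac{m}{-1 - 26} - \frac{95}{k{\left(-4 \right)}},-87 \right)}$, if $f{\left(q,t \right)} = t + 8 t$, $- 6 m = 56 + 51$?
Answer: $22956$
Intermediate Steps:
$m = - \frac{107}{6}$ ($m = - \frac{56 + 51}{6} = \left(- \frac{1}{6}\right) 107 = - \frac{107}{6} \approx -17.833$)
$f{\left(q,t \right)} = 9 t$
$22173 - f{\left(\frac{m}{-1 - 26} - \frac{95}{k{\left(-4 \right)}},-87 \right)} = 22173 - 9 \left(-87\right) = 22173 - -783 = 22173 + 783 = 22956$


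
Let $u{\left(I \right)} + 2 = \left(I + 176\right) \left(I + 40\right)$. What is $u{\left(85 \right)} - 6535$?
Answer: $26088$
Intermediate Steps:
$u{\left(I \right)} = -2 + \left(40 + I\right) \left(176 + I\right)$ ($u{\left(I \right)} = -2 + \left(I + 176\right) \left(I + 40\right) = -2 + \left(176 + I\right) \left(40 + I\right) = -2 + \left(40 + I\right) \left(176 + I\right)$)
$u{\left(85 \right)} - 6535 = \left(7038 + 85^{2} + 216 \cdot 85\right) - 6535 = \left(7038 + 7225 + 18360\right) + \left(-14296 + 7761\right) = 32623 - 6535 = 26088$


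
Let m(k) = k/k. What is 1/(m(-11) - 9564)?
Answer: -1/9563 ≈ -0.00010457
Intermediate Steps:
m(k) = 1
1/(m(-11) - 9564) = 1/(1 - 9564) = 1/(-9563) = -1/9563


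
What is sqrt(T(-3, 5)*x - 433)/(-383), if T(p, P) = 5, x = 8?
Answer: -I*sqrt(393)/383 ≈ -0.05176*I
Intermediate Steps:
sqrt(T(-3, 5)*x - 433)/(-383) = sqrt(5*8 - 433)/(-383) = sqrt(40 - 433)*(-1/383) = sqrt(-393)*(-1/383) = (I*sqrt(393))*(-1/383) = -I*sqrt(393)/383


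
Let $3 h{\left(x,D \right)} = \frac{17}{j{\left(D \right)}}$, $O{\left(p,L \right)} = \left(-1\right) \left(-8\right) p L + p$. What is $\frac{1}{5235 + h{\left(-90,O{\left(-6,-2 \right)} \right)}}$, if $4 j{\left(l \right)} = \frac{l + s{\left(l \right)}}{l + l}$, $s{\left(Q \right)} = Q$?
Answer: $\frac{3}{15773} \approx 0.0001902$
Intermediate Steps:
$O{\left(p,L \right)} = p + 8 L p$ ($O{\left(p,L \right)} = 8 p L + p = 8 L p + p = p + 8 L p$)
$j{\left(l \right)} = \frac{1}{4}$ ($j{\left(l \right)} = \frac{\left(l + l\right) \frac{1}{l + l}}{4} = \frac{2 l \frac{1}{2 l}}{4} = \frac{1}{4} \cdot 1 = \frac{1}{4}$)
$h{\left(x,D \right)} = \frac{68}{3}$ ($h{\left(x,D \right)} = \frac{17 \frac{1}{\frac{1}{4}}}{3} = \frac{17 \cdot 4}{3} = \frac{1}{3} \cdot 68 = \frac{68}{3}$)
$\frac{1}{5235 + h{\left(-90,O{\left(-6,-2 \right)} \right)}} = \frac{1}{5235 + \frac{68}{3}} = \frac{1}{\frac{15773}{3}} = \frac{3}{15773}$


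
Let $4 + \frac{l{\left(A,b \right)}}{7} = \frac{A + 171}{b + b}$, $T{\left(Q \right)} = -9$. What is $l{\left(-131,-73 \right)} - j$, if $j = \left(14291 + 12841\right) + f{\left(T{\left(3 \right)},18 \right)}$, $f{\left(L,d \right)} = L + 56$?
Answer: $- \frac{1986251}{73} \approx -27209.0$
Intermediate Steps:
$f{\left(L,d \right)} = 56 + L$
$l{\left(A,b \right)} = -28 + \frac{7 \left(171 + A\right)}{2 b}$ ($l{\left(A,b \right)} = -28 + 7 \frac{A + 171}{b + b} = -28 + 7 \frac{171 + A}{2 b} = -28 + \frac{7 \left(171 + A\right)}{2 b}$)
$j = 27179$ ($j = \left(14291 + 12841\right) + \left(56 - 9\right) = 27132 + 47 = 27179$)
$l{\left(-131,-73 \right)} - j = \frac{7 \left(171 - 131 - -584\right)}{2 \left(-73\right)} - 27179 = \frac{7}{2} \left(- \frac{1}{73}\right) \left(171 - 131 + 584\right) - 27179 = \frac{7}{2} \left(- \frac{1}{73}\right) 624 - 27179 = - \frac{2184}{73} - 27179 = - \frac{1986251}{73}$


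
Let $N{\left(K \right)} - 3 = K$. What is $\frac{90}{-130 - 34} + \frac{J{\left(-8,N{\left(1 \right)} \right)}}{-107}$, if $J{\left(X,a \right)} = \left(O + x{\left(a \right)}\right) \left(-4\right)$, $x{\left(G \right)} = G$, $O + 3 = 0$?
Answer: $- \frac{4487}{8774} \approx -0.5114$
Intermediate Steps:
$O = -3$ ($O = -3 + 0 = -3$)
$N{\left(K \right)} = 3 + K$
$J{\left(X,a \right)} = 12 - 4 a$ ($J{\left(X,a \right)} = \left(-3 + a\right) \left(-4\right) = 12 - 4 a$)
$\frac{90}{-130 - 34} + \frac{J{\left(-8,N{\left(1 \right)} \right)}}{-107} = \frac{90}{-130 - 34} + \frac{12 - 4 \left(3 + 1\right)}{-107} = \frac{90}{-130 - 34} + \left(12 - 16\right) \left(- \frac{1}{107}\right) = \frac{90}{-164} + \left(12 - 16\right) \left(- \frac{1}{107}\right) = 90 \left(- \frac{1}{164}\right) - - \frac{4}{107} = - \frac{45}{82} + \frac{4}{107} = - \frac{4487}{8774}$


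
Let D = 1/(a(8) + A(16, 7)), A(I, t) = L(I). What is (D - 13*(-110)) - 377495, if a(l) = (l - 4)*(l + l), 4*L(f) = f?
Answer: -25572419/68 ≈ -3.7607e+5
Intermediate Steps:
L(f) = f/4
A(I, t) = I/4
a(l) = 2*l*(-4 + l) (a(l) = (-4 + l)*(2*l) = 2*l*(-4 + l))
D = 1/68 (D = 1/(2*8*(-4 + 8) + (¼)*16) = 1/(2*8*4 + 4) = 1/(64 + 4) = 1/68 ≈ 0.014706)
(D - 13*(-110)) - 377495 = (1/68 - 13*(-110)) - 377495 = (1/68 + 1430) - 377495 = 97241/68 - 377495 = -25572419/68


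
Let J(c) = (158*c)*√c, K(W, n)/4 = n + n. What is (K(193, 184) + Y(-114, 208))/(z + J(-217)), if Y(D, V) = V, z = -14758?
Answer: -3099180/31913470537 + 7200060*I*√217/31913470537 ≈ -9.7112e-5 + 0.0033235*I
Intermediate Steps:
K(W, n) = 8*n (K(W, n) = 4*(n + n) = 4*(2*n) = 8*n)
J(c) = 158*c^(3/2)
(K(193, 184) + Y(-114, 208))/(z + J(-217)) = (8*184 + 208)/(-14758 + 158*(-217)^(3/2)) = (1472 + 208)/(-14758 + 158*(-217*I*√217)) = 1680/(-14758 - 34286*I*√217)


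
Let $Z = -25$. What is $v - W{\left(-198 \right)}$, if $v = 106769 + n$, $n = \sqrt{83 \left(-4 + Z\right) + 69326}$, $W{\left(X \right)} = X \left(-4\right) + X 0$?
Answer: $105977 + \sqrt{66919} \approx 1.0624 \cdot 10^{5}$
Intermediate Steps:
$W{\left(X \right)} = - 4 X$ ($W{\left(X \right)} = - 4 X + 0 = - 4 X$)
$n = \sqrt{66919}$ ($n = \sqrt{83 \left(-4 - 25\right) + 69326} = \sqrt{83 \left(-29\right) + 69326} = \sqrt{-2407 + 69326} = \sqrt{66919} \approx 258.69$)
$v = 106769 + \sqrt{66919} \approx 1.0703 \cdot 10^{5}$
$v - W{\left(-198 \right)} = \left(106769 + \sqrt{66919}\right) - \left(-4\right) \left(-198\right) = \left(106769 + \sqrt{66919}\right) - 792 = 105977 + \sqrt{66919}$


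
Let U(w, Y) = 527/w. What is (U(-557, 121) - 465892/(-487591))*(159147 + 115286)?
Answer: 697440458571/271588187 ≈ 2568.0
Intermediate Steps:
(U(-557, 121) - 465892/(-487591))*(159147 + 115286) = (527/(-557) - 465892/(-487591))*(159147 + 115286) = (527*(-1/557) - 465892*(-1/487591))*274433 = (-527/557 + 465892/487591)*274433 = (2541387/271588187)*274433 = 697440458571/271588187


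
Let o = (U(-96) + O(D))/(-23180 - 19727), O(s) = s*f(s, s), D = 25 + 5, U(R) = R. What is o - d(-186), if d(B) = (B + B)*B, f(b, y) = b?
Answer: -2968821948/42907 ≈ -69192.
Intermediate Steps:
D = 30
d(B) = 2*B² (d(B) = (2*B)*B = 2*B²)
O(s) = s² (O(s) = s*s = s²)
o = -804/42907 (o = (-96 + 30²)/(-23180 - 19727) = (-96 + 900)/(-42907) = 804*(-1/42907) = -804/42907 ≈ -0.018738)
o - d(-186) = -804/42907 - 2*(-186)² = -804/42907 - 2*34596 = -804/42907 - 1*69192 = -804/42907 - 69192 = -2968821948/42907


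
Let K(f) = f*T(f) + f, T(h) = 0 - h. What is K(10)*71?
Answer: -6390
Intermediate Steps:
T(h) = -h
K(f) = f - f**2 (K(f) = f*(-f) + f = -f**2 + f = f - f**2)
K(10)*71 = (10*(1 - 1*10))*71 = (10*(1 - 10))*71 = (10*(-9))*71 = -90*71 = -6390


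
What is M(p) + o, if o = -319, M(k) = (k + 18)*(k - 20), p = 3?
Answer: -676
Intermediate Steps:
M(k) = (-20 + k)*(18 + k) (M(k) = (18 + k)*(-20 + k) = (-20 + k)*(18 + k))
M(p) + o = (-360 + 3² - 2*3) - 319 = (-360 + 9 - 6) - 319 = -357 - 319 = -676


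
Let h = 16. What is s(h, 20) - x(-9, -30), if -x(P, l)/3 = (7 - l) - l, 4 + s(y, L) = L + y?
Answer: 233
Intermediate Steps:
s(y, L) = -4 + L + y (s(y, L) = -4 + (L + y) = -4 + L + y)
x(P, l) = -21 + 6*l (x(P, l) = -3*((7 - l) - l) = -3*(7 - 2*l) = -21 + 6*l)
s(h, 20) - x(-9, -30) = (-4 + 20 + 16) - (-21 + 6*(-30)) = 32 - (-21 - 180) = 32 - 1*(-201) = 32 + 201 = 233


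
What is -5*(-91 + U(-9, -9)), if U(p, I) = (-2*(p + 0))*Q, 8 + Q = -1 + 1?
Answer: 1175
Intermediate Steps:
Q = -8 (Q = -8 + (-1 + 1) = -8 + 0 = -8)
U(p, I) = 16*p (U(p, I) = -2*(p + 0)*(-8) = -2*p*(-8) = 16*p)
-5*(-91 + U(-9, -9)) = -5*(-91 + 16*(-9)) = -5*(-91 - 144) = -5*(-235) = 1175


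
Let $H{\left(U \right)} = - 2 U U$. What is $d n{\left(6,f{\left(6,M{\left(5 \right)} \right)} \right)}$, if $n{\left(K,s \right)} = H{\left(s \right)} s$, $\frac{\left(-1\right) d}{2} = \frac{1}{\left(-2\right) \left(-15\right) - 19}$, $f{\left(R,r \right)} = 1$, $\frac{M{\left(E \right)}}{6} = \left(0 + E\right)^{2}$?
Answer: $\frac{4}{11} \approx 0.36364$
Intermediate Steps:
$M{\left(E \right)} = 6 E^{2}$ ($M{\left(E \right)} = 6 \left(0 + E\right)^{2} = 6 E^{2}$)
$H{\left(U \right)} = - 2 U^{2}$
$d = - \frac{2}{11}$ ($d = - \frac{2}{\left(-2\right) \left(-15\right) - 19} = - \frac{2}{30 - 19} = - \frac{2}{11} \approx -0.18182$)
$n{\left(K,s \right)} = - 2 s^{3}$ ($n{\left(K,s \right)} = - 2 s^{2} s = - 2 s^{3}$)
$d n{\left(6,f{\left(6,M{\left(5 \right)} \right)} \right)} = - \frac{2 \left(- 2 \cdot 1^{3}\right)}{11} = - \frac{2 \left(\left(-2\right) 1\right)}{11} = \left(- \frac{2}{11}\right) \left(-2\right) = \frac{4}{11}$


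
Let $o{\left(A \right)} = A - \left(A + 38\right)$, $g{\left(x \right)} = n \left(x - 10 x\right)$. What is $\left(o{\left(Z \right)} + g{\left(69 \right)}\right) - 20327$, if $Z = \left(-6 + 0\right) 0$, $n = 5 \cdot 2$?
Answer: $-26575$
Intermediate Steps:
$n = 10$
$g{\left(x \right)} = - 90 x$ ($g{\left(x \right)} = 10 \left(x - 10 x\right) = 10 \left(- 9 x\right) = - 90 x$)
$Z = 0$ ($Z = \left(-6\right) 0 = 0$)
$o{\left(A \right)} = -38$ ($o{\left(A \right)} = A - \left(38 + A\right) = -38$)
$\left(o{\left(Z \right)} + g{\left(69 \right)}\right) - 20327 = \left(-38 - 6210\right) - 20327 = -6248 - 20327 = -26575$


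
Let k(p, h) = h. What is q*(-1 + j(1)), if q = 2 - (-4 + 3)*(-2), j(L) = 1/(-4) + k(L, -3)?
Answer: 0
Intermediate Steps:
j(L) = -13/4 (j(L) = 1/(-4) - 3 = -¼ - 3 = -13/4)
q = 0 (q = 2 - (-1)*(-2) = 2 - 1*2 = 2 - 2 = 0)
q*(-1 + j(1)) = 0*(-1 - 13/4) = 0*(-17/4) = 0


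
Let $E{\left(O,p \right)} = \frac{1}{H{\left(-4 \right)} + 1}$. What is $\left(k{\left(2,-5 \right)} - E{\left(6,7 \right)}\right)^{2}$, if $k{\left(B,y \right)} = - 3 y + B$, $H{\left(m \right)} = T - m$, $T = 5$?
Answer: $\frac{28561}{100} \approx 285.61$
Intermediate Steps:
$H{\left(m \right)} = 5 - m$
$k{\left(B,y \right)} = B - 3 y$
$E{\left(O,p \right)} = \frac{1}{10}$ ($E{\left(O,p \right)} = \frac{1}{\left(5 - -4\right) + 1} = \frac{1}{\left(5 + 4\right) + 1} = \frac{1}{9 + 1} = \frac{1}{10}$)
$\left(k{\left(2,-5 \right)} - E{\left(6,7 \right)}\right)^{2} = \left(\left(2 - -15\right) - \frac{1}{10}\right)^{2} = \left(\left(2 + 15\right) - \frac{1}{10}\right)^{2} = \left(17 - \frac{1}{10}\right)^{2} = \left(\frac{169}{10}\right)^{2} = \frac{28561}{100}$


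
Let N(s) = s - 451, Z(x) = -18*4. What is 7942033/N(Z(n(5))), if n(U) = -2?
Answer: -7942033/523 ≈ -15186.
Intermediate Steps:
Z(x) = -72
N(s) = -451 + s
7942033/N(Z(n(5))) = 7942033/(-451 - 72) = 7942033/(-523) = 7942033*(-1/523) = -7942033/523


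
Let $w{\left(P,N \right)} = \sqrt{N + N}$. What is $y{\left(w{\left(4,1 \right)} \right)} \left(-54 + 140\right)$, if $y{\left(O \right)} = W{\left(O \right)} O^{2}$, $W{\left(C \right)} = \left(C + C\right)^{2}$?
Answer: $1376$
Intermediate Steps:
$W{\left(C \right)} = 4 C^{2}$ ($W{\left(C \right)} = \left(2 C\right)^{2} = 4 C^{2}$)
$w{\left(P,N \right)} = \sqrt{2} \sqrt{N}$ ($w{\left(P,N \right)} = \sqrt{2 N} = \sqrt{2} \sqrt{N}$)
$y{\left(O \right)} = 4 O^{4}$ ($y{\left(O \right)} = 4 O^{2} O^{2} = 4 O^{4}$)
$y{\left(w{\left(4,1 \right)} \right)} \left(-54 + 140\right) = 4 \left(\sqrt{2} \sqrt{1}\right)^{4} \left(-54 + 140\right) = 4 \left(\sqrt{2} \cdot 1\right)^{4} \cdot 86 = 4 \left(\sqrt{2}\right)^{4} \cdot 86 = 4 \cdot 4 \cdot 86 = 16 \cdot 86 = 1376$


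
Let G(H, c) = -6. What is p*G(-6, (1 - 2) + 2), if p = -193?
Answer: 1158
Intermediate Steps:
p*G(-6, (1 - 2) + 2) = -193*(-6) = 1158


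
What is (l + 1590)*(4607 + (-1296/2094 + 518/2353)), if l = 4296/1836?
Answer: 921626966685964/125643141 ≈ 7.3353e+6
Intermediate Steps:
l = 358/153 (l = 4296*(1/1836) = 358/153 ≈ 2.3399)
(l + 1590)*(4607 + (-1296/2094 + 518/2353)) = (358/153 + 1590)*(4607 + (-1296/2094 + 518/2353)) = 243628*(4607 + (-1296*1/2094 + 518*(1/2353)))/153 = 243628*(4607 + (-216/349 + 518/2353))/153 = 243628*(4607 - 327466/821197)/153 = (243628/153)*(3782927113/821197) = 921626966685964/125643141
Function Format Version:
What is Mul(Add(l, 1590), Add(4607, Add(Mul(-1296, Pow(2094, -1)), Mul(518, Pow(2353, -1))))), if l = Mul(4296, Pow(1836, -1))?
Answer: Rational(921626966685964, 125643141) ≈ 7.3353e+6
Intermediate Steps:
l = Rational(358, 153) (l = Mul(4296, Rational(1, 1836)) = Rational(358, 153) ≈ 2.3399)
Mul(Add(l, 1590), Add(4607, Add(Mul(-1296, Pow(2094, -1)), Mul(518, Pow(2353, -1))))) = Mul(Add(Rational(358, 153), 1590), Add(4607, Add(Mul(-1296, Pow(2094, -1)), Mul(518, Pow(2353, -1))))) = Mul(Rational(243628, 153), Add(4607, Add(Mul(-1296, Rational(1, 2094)), Mul(518, Rational(1, 2353))))) = Mul(Rational(243628, 153), Add(4607, Add(Rational(-216, 349), Rational(518, 2353)))) = Mul(Rational(243628, 153), Add(4607, Rational(-327466, 821197))) = Mul(Rational(243628, 153), Rational(3782927113, 821197)) = Rational(921626966685964, 125643141)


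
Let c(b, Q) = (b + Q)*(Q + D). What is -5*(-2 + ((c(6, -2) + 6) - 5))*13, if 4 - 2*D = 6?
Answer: 845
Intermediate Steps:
D = -1 (D = 2 - ½*6 = 2 - 3 = -1)
c(b, Q) = (-1 + Q)*(Q + b) (c(b, Q) = (b + Q)*(Q - 1) = (Q + b)*(-1 + Q) = (-1 + Q)*(Q + b))
-5*(-2 + ((c(6, -2) + 6) - 5))*13 = -5*(-2 + ((((-2)² - 1*(-2) - 1*6 - 2*6) + 6) - 5))*13 = -5*(-2 + (((4 + 2 - 6 - 12) + 6) - 5))*13 = -5*(-2 + ((-12 + 6) - 5))*13 = -5*(-2 + (-6 - 5))*13 = -5*(-2 - 11)*13 = -5*(-13)*13 = 65*13 = 845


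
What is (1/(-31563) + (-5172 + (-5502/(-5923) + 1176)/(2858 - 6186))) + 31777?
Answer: 8276197001633983/311080887936 ≈ 26605.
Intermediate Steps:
(1/(-31563) + (-5172 + (-5502/(-5923) + 1176)/(2858 - 6186))) + 31777 = (-1/31563 + (-5172 + (-5502*(-1/5923) + 1176)/(-3328))) + 31777 = (-1/31563 + (-5172 + (5502/5923 + 1176)*(-1/3328))) + 31777 = (-1/31563 + (-5172 + (6970950/5923)*(-1/3328))) + 31777 = (-1/31563 + (-5172 - 3485475/9855872)) + 31777 = (-1/31563 - 50978055459/9855872) + 31777 = -1609020374308289/311080887936 + 31777 = 8276197001633983/311080887936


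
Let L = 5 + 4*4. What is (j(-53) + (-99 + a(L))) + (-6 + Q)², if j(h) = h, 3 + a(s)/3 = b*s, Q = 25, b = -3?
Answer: 11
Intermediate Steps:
L = 21 (L = 5 + 16 = 21)
a(s) = -9 - 9*s (a(s) = -9 + 3*(-3*s) = -9 - 9*s)
(j(-53) + (-99 + a(L))) + (-6 + Q)² = (-53 + (-99 + (-9 - 9*21))) + (-6 + 25)² = (-53 + (-99 + (-9 - 189))) + 19² = (-53 + (-99 - 198)) + 361 = (-53 - 297) + 361 = -350 + 361 = 11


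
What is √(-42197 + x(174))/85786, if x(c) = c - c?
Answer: I*√42197/85786 ≈ 0.0023946*I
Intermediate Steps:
x(c) = 0
√(-42197 + x(174))/85786 = √(-42197 + 0)/85786 = √(-42197)*(1/85786) = (I*√42197)*(1/85786) = I*√42197/85786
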